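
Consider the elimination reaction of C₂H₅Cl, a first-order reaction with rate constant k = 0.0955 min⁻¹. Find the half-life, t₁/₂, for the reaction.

7.258 min

Step 1: For a first-order reaction, t₁/₂ = ln(2)/k
Step 2: t₁/₂ = ln(2)/0.0955
Step 3: t₁/₂ = 0.6931/0.0955 = 7.258 min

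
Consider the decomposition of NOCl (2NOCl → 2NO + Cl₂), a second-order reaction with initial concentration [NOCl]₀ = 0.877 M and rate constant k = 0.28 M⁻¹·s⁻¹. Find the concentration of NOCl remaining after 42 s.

0.07752 M

Step 1: For a second-order reaction: 1/[NOCl] = 1/[NOCl]₀ + kt
Step 2: 1/[NOCl] = 1/0.877 + 0.28 × 42
Step 3: 1/[NOCl] = 1.14 + 11.76 = 12.9
Step 4: [NOCl] = 1/12.9 = 0.07752 M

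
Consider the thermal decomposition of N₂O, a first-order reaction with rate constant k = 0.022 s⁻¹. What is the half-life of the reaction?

31.51 s

Step 1: For a first-order reaction, t₁/₂ = ln(2)/k
Step 2: t₁/₂ = ln(2)/0.022
Step 3: t₁/₂ = 0.6931/0.022 = 31.51 s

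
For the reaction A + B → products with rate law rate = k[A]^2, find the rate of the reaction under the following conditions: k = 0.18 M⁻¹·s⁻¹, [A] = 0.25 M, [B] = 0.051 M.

0.01125 M/s

Step 1: The rate law is rate = k[A]^2
Step 2: Note that the rate does not depend on [B] (zero order in B).
Step 3: rate = 0.18 × (0.25)^2 = 0.01125 M/s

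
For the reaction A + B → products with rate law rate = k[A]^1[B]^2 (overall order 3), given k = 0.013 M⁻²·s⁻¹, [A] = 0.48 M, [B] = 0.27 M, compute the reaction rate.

0.0004549 M/s

Step 1: The rate law is rate = k[A]^1[B]^2, overall order = 1+2 = 3
Step 2: Substitute values: rate = 0.013 × (0.48)^1 × (0.27)^2
Step 3: rate = 0.013 × 0.48 × 0.0729 = 0.000454896 M/s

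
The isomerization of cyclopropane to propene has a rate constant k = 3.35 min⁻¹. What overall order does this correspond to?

first order (1)

Step 1: The units of k for an nth-order reaction are (concentration)^(1-n)·(time)⁻¹.
Step 2: Here k has units min⁻¹, so the concentration exponent is 0.
Step 3: 1 - n = 0 ⇒ n = 1. The reaction is first order.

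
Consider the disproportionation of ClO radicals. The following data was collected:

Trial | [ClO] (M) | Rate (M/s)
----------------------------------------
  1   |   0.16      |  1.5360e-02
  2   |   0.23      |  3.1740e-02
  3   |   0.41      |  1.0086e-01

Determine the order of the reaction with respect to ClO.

second order (2)

Step 1: Compare trials to find order n where rate₂/rate₁ = ([ClO]₂/[ClO]₁)^n
Step 2: rate₂/rate₁ = 3.1740e-02/1.5360e-02 = 2.066
Step 3: [ClO]₂/[ClO]₁ = 0.23/0.16 = 1.438
Step 4: n = ln(2.066)/ln(1.438) = 2.00 ≈ 2
Step 5: The reaction is second order in ClO.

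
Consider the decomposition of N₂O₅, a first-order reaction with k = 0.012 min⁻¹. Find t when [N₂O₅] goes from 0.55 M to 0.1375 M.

115.5 min

Step 1: For first-order: t = ln([N₂O₅]₀/[N₂O₅])/k
Step 2: t = ln(0.55/0.1375)/0.012
Step 3: t = ln(4)/0.012
Step 4: t = 1.386/0.012 = 115.5 min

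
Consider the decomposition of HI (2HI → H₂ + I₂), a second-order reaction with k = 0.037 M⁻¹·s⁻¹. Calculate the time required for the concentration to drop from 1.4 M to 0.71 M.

18.76 s

Step 1: For second-order: t = (1/[HI] - 1/[HI]₀)/k
Step 2: t = (1/0.71 - 1/1.4)/0.037
Step 3: t = (1.408 - 0.7143)/0.037
Step 4: t = 0.6942/0.037 = 18.76 s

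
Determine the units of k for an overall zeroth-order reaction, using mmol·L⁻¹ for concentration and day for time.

mmol·L⁻¹·day⁻¹

Step 1: For overall order n, rate = k × (concentration)^n.
Step 2: Rate has units mmol·L⁻¹·day⁻¹; concentration term has units (mmol·L⁻¹)^0.
Step 3: k = rate / (concentration)^n, so units of k = (mmol·L⁻¹)^(1-0)·day⁻¹ = mmol·L⁻¹·day⁻¹.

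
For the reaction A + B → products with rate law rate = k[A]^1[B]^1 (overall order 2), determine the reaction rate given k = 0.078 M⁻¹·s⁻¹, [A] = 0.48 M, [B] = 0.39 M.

0.0146 M/s

Step 1: The rate law is rate = k[A]^1[B]^1, overall order = 1+1 = 2
Step 2: Substitute values: rate = 0.078 × (0.48)^1 × (0.39)^1
Step 3: rate = 0.078 × 0.48 × 0.39 = 0.0146016 M/s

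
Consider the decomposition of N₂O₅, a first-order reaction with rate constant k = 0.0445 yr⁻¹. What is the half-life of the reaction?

15.58 yr

Step 1: For a first-order reaction, t₁/₂ = ln(2)/k
Step 2: t₁/₂ = ln(2)/0.0445
Step 3: t₁/₂ = 0.6931/0.0445 = 15.58 yr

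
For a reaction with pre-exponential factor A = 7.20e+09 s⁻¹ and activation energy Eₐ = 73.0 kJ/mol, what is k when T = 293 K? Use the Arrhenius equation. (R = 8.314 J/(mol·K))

6.96e-04 s⁻¹

Step 1: Use the Arrhenius equation: k = A × exp(-Eₐ/RT)
Step 2: Convert Eₐ to J/mol: 73.0 kJ/mol = 73000 J/mol
Step 3: Calculate the exponent: -Eₐ/(RT) = -73000/(8.314 × 293) = -29.96713
Step 4: k = 7.20e+09 × exp(-29.96713)
Step 5: k = 7.20e+09 × 9.67032e-14 = 6.9626e-04 s⁻¹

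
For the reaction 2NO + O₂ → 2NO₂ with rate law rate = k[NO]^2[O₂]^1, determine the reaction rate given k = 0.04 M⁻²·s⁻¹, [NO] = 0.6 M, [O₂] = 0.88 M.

0.01267 M/s

Step 1: The rate law is rate = k[NO]^2[O₂]^1
Step 2: Substitute: rate = 0.04 × (0.6)^2 × (0.88)^1
Step 3: rate = 0.04 × 0.36 × 0.88 = 0.012672 M/s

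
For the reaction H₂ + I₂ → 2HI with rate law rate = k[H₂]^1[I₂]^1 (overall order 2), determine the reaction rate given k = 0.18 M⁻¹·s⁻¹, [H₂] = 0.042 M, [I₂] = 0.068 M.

0.0005141 M/s

Step 1: The rate law is rate = k[H₂]^1[I₂]^1, overall order = 1+1 = 2
Step 2: Substitute values: rate = 0.18 × (0.042)^1 × (0.068)^1
Step 3: rate = 0.18 × 0.042 × 0.068 = 0.00051408 M/s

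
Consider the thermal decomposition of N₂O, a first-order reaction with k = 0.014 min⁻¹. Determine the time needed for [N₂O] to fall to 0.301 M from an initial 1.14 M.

95.12 min

Step 1: For first-order: t = ln([N₂O]₀/[N₂O])/k
Step 2: t = ln(1.14/0.301)/0.014
Step 3: t = ln(3.787)/0.014
Step 4: t = 1.332/0.014 = 95.12 min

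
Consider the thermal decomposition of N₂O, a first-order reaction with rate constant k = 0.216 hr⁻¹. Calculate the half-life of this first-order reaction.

3.209 hr

Step 1: For a first-order reaction, t₁/₂ = ln(2)/k
Step 2: t₁/₂ = ln(2)/0.216
Step 3: t₁/₂ = 0.6931/0.216 = 3.209 hr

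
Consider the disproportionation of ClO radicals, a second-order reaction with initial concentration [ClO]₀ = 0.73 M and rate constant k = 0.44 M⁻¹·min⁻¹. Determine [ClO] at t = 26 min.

0.07806 M

Step 1: For a second-order reaction: 1/[ClO] = 1/[ClO]₀ + kt
Step 2: 1/[ClO] = 1/0.73 + 0.44 × 26
Step 3: 1/[ClO] = 1.37 + 11.44 = 12.81
Step 4: [ClO] = 1/12.81 = 0.07806 M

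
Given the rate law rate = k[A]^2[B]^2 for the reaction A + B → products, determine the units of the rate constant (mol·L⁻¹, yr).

(mol·L⁻¹)⁻³·yr⁻¹

Step 1: Overall order = 2 + 2 = 4.
Step 2: rate has units mol·L⁻¹·yr⁻¹; [A]^2[B]^2 has units (mol·L⁻¹)^4.
Step 3: k = rate/([A]^2[B]^2), so units of k = (mol·L⁻¹)^(1-4)·yr⁻¹ = (mol·L⁻¹)⁻³·yr⁻¹.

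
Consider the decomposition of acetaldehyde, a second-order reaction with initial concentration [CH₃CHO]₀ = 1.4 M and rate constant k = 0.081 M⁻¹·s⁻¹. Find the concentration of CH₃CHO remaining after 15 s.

0.5183 M

Step 1: For a second-order reaction: 1/[CH₃CHO] = 1/[CH₃CHO]₀ + kt
Step 2: 1/[CH₃CHO] = 1/1.4 + 0.081 × 15
Step 3: 1/[CH₃CHO] = 0.7143 + 1.215 = 1.929
Step 4: [CH₃CHO] = 1/1.929 = 0.5183 M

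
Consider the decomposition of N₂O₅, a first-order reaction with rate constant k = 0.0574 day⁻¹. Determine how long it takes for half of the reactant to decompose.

12.08 day

Step 1: For a first-order reaction, t₁/₂ = ln(2)/k
Step 2: t₁/₂ = ln(2)/0.0574
Step 3: t₁/₂ = 0.6931/0.0574 = 12.08 day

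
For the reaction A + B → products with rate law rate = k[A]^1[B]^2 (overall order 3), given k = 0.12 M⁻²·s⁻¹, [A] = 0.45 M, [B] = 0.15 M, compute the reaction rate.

0.001215 M/s

Step 1: The rate law is rate = k[A]^1[B]^2, overall order = 1+2 = 3
Step 2: Substitute values: rate = 0.12 × (0.45)^1 × (0.15)^2
Step 3: rate = 0.12 × 0.45 × 0.0225 = 0.001215 M/s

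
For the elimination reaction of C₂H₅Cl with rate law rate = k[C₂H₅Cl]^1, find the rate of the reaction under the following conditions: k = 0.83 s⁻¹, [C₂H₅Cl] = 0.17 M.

0.1411 M/s

Step 1: Identify the rate law: rate = k[C₂H₅Cl]^1
Step 2: Substitute values: rate = 0.83 × (0.17)^1
Step 3: Calculate: rate = 0.83 × 0.17 = 0.1411 M/s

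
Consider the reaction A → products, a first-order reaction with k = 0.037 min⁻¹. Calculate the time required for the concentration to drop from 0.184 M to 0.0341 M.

45.56 min

Step 1: For first-order: t = ln([A]₀/[A])/k
Step 2: t = ln(0.184/0.0341)/0.037
Step 3: t = ln(5.396)/0.037
Step 4: t = 1.686/0.037 = 45.56 min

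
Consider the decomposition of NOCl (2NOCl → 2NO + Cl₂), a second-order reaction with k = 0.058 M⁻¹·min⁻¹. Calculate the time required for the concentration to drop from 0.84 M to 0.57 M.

9.723 min

Step 1: For second-order: t = (1/[NOCl] - 1/[NOCl]₀)/k
Step 2: t = (1/0.57 - 1/0.84)/0.058
Step 3: t = (1.754 - 1.19)/0.058
Step 4: t = 0.5639/0.058 = 9.723 min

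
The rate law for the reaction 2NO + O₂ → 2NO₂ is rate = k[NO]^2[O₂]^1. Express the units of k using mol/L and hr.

(mol/L)⁻²·hr⁻¹

Step 1: Overall order = 2 + 1 = 3.
Step 2: rate has units mol/L·hr⁻¹; [NO]^2[O₂]^1 has units (mol/L)^3.
Step 3: k = rate/([NO]^2[O₂]^1), so units of k = (mol/L)^(1-3)·hr⁻¹ = (mol/L)⁻²·hr⁻¹.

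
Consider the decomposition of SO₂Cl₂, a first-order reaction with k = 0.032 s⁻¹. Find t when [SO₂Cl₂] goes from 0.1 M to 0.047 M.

23.59 s

Step 1: For first-order: t = ln([SO₂Cl₂]₀/[SO₂Cl₂])/k
Step 2: t = ln(0.1/0.047)/0.032
Step 3: t = ln(2.128)/0.032
Step 4: t = 0.755/0.032 = 23.59 s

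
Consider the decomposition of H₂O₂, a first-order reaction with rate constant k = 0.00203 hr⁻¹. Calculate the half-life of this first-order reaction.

341.5 hr

Step 1: For a first-order reaction, t₁/₂ = ln(2)/k
Step 2: t₁/₂ = ln(2)/0.00203
Step 3: t₁/₂ = 0.6931/0.00203 = 341.5 hr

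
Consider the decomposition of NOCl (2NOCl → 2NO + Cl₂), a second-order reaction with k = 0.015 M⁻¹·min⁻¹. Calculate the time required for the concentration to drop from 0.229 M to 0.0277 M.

2116 min

Step 1: For second-order: t = (1/[NOCl] - 1/[NOCl]₀)/k
Step 2: t = (1/0.0277 - 1/0.229)/0.015
Step 3: t = (36.1 - 4.367)/0.015
Step 4: t = 31.73/0.015 = 2116 min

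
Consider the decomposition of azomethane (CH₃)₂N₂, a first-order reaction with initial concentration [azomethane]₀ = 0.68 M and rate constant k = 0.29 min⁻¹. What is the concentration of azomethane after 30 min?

0.0001133 M

Step 1: For a first-order reaction: [azomethane] = [azomethane]₀ × e^(-kt)
Step 2: [azomethane] = 0.68 × e^(-0.29 × 30)
Step 3: [azomethane] = 0.68 × e^(-8.7)
Step 4: [azomethane] = 0.68 × 0.000166586 = 0.0001133 M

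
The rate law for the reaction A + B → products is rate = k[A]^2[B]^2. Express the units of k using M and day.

M⁻³·day⁻¹

Step 1: Overall order = 2 + 2 = 4.
Step 2: rate has units M·day⁻¹; [A]^2[B]^2 has units M^4.
Step 3: k = rate/([A]^2[B]^2), so units of k = M^(1-4)·day⁻¹ = M⁻³·day⁻¹.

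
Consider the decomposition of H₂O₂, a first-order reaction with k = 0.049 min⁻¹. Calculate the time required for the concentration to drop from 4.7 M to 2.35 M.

14.15 min

Step 1: For first-order: t = ln([H₂O₂]₀/[H₂O₂])/k
Step 2: t = ln(4.7/2.35)/0.049
Step 3: t = ln(2)/0.049
Step 4: t = 0.6931/0.049 = 14.15 min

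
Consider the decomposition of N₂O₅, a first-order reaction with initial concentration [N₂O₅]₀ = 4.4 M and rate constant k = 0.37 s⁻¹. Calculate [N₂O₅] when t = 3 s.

1.45 M

Step 1: For a first-order reaction: [N₂O₅] = [N₂O₅]₀ × e^(-kt)
Step 2: [N₂O₅] = 4.4 × e^(-0.37 × 3)
Step 3: [N₂O₅] = 4.4 × e^(-1.11)
Step 4: [N₂O₅] = 4.4 × 0.329559 = 1.45 M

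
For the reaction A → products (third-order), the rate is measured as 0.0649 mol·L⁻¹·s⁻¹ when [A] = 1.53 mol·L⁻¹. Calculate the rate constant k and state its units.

0.01812 (mol·L⁻¹)⁻²·s⁻¹

Step 1: rate = k[A]^3, so k = rate / [A]^3.
Step 2: k = 0.0649 / (1.53)^3 = 0.0649 / 3.582.
Step 3: k = 0.01812 (mol·L⁻¹)⁻²·s⁻¹.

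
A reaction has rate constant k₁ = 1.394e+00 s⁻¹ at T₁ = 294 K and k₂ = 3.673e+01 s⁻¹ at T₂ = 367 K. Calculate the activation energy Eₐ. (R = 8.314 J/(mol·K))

40.2 kJ/mol

Step 1: Use the two-temperature Arrhenius form: ln(k₂/k₁) = -Eₐ/R × (1/T₂ - 1/T₁)
Step 2: ln(k₂/k₁) = ln(3.673e+01/1.394e+00) = ln(26.3486) = 3.27142
Step 3: 1/T₂ - 1/T₁ = 1/367 - 1/294 = -6.765649e-04 K⁻¹
Step 4: Eₐ = -R × ln(k₂/k₁) / (1/T₂ - 1/T₁) = -8.314 × 3.27142 / -6.765649e-04
Step 5: Eₐ = 4.0201e+04 J/mol = 40.2 kJ/mol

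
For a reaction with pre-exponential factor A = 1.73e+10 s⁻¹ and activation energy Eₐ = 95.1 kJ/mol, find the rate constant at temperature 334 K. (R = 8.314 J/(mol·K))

2.32e-05 s⁻¹

Step 1: Use the Arrhenius equation: k = A × exp(-Eₐ/RT)
Step 2: Convert Eₐ to J/mol: 95.1 kJ/mol = 95100 J/mol
Step 3: Calculate the exponent: -Eₐ/(RT) = -95100/(8.314 × 334) = -34.24712
Step 4: k = 1.73e+10 × exp(-34.24712)
Step 5: k = 1.73e+10 × 1.33864e-15 = 2.3158e-05 s⁻¹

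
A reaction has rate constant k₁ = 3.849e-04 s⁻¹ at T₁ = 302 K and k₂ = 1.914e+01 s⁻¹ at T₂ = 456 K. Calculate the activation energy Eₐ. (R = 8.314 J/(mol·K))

80.4 kJ/mol

Step 1: Use the two-temperature Arrhenius form: ln(k₂/k₁) = -Eₐ/R × (1/T₂ - 1/T₁)
Step 2: ln(k₂/k₁) = ln(1.914e+01/3.849e-04) = ln(49727.2) = 10.8143
Step 3: 1/T₂ - 1/T₁ = 1/456 - 1/302 = -1.118276e-03 K⁻¹
Step 4: Eₐ = -R × ln(k₂/k₁) / (1/T₂ - 1/T₁) = -8.314 × 10.8143 / -1.118276e-03
Step 5: Eₐ = 8.0401e+04 J/mol = 80.4 kJ/mol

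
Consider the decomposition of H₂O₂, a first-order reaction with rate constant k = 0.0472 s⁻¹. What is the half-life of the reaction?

14.69 s

Step 1: For a first-order reaction, t₁/₂ = ln(2)/k
Step 2: t₁/₂ = ln(2)/0.0472
Step 3: t₁/₂ = 0.6931/0.0472 = 14.69 s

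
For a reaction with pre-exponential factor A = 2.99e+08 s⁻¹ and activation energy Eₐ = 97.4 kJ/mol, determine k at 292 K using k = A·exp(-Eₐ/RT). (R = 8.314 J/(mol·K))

1.13e-09 s⁻¹

Step 1: Use the Arrhenius equation: k = A × exp(-Eₐ/RT)
Step 2: Convert Eₐ to J/mol: 97.4 kJ/mol = 97400 J/mol
Step 3: Calculate the exponent: -Eₐ/(RT) = -97400/(8.314 × 292) = -40.12048
Step 4: k = 2.99e+08 × exp(-40.12048)
Step 5: k = 2.99e+08 × 3.76614e-18 = 1.1261e-09 s⁻¹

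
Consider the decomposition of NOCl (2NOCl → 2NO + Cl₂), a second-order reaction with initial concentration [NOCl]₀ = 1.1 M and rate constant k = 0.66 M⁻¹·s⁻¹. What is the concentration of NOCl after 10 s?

0.1332 M

Step 1: For a second-order reaction: 1/[NOCl] = 1/[NOCl]₀ + kt
Step 2: 1/[NOCl] = 1/1.1 + 0.66 × 10
Step 3: 1/[NOCl] = 0.9091 + 6.6 = 7.509
Step 4: [NOCl] = 1/7.509 = 0.1332 M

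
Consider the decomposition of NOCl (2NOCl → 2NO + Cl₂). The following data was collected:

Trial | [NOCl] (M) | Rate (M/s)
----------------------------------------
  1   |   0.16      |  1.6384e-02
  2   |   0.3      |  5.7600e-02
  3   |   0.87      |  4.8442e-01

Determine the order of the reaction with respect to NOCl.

second order (2)

Step 1: Compare trials to find order n where rate₂/rate₁ = ([NOCl]₂/[NOCl]₁)^n
Step 2: rate₂/rate₁ = 5.7600e-02/1.6384e-02 = 3.516
Step 3: [NOCl]₂/[NOCl]₁ = 0.3/0.16 = 1.875
Step 4: n = ln(3.516)/ln(1.875) = 2.00 ≈ 2
Step 5: The reaction is second order in NOCl.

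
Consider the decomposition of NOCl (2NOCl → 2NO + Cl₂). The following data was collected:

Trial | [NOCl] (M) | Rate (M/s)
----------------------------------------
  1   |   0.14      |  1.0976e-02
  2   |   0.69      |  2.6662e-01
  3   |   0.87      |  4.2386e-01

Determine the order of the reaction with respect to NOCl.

second order (2)

Step 1: Compare trials to find order n where rate₂/rate₁ = ([NOCl]₂/[NOCl]₁)^n
Step 2: rate₂/rate₁ = 2.6662e-01/1.0976e-02 = 24.29
Step 3: [NOCl]₂/[NOCl]₁ = 0.69/0.14 = 4.929
Step 4: n = ln(24.29)/ln(4.929) = 2.00 ≈ 2
Step 5: The reaction is second order in NOCl.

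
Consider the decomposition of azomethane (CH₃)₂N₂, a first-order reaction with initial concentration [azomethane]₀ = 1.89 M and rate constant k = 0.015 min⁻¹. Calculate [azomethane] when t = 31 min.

1.187 M

Step 1: For a first-order reaction: [azomethane] = [azomethane]₀ × e^(-kt)
Step 2: [azomethane] = 1.89 × e^(-0.015 × 31)
Step 3: [azomethane] = 1.89 × e^(-0.465)
Step 4: [azomethane] = 1.89 × 0.628135 = 1.187 M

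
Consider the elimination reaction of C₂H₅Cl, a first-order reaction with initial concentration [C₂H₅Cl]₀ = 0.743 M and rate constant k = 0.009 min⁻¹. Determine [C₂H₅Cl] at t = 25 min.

0.5933 M

Step 1: For a first-order reaction: [C₂H₅Cl] = [C₂H₅Cl]₀ × e^(-kt)
Step 2: [C₂H₅Cl] = 0.743 × e^(-0.009 × 25)
Step 3: [C₂H₅Cl] = 0.743 × e^(-0.225)
Step 4: [C₂H₅Cl] = 0.743 × 0.798516 = 0.5933 M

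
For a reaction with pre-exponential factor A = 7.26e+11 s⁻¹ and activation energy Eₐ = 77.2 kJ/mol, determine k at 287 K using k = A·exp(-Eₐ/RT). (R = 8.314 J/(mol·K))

6.45e-03 s⁻¹

Step 1: Use the Arrhenius equation: k = A × exp(-Eₐ/RT)
Step 2: Convert Eₐ to J/mol: 77.2 kJ/mol = 77200 J/mol
Step 3: Calculate the exponent: -Eₐ/(RT) = -77200/(8.314 × 287) = -32.35381
Step 4: k = 7.26e+11 × exp(-32.35381)
Step 5: k = 7.26e+11 × 8.89035e-15 = 6.4544e-03 s⁻¹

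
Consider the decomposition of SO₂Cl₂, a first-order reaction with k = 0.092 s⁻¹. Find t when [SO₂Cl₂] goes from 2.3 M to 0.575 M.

15.07 s

Step 1: For first-order: t = ln([SO₂Cl₂]₀/[SO₂Cl₂])/k
Step 2: t = ln(2.3/0.575)/0.092
Step 3: t = ln(4)/0.092
Step 4: t = 1.386/0.092 = 15.07 s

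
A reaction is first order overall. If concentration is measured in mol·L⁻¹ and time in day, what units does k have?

day⁻¹

Step 1: For overall order n, rate = k × (concentration)^n.
Step 2: Rate has units mol·L⁻¹·day⁻¹; concentration term has units (mol·L⁻¹)^1.
Step 3: k = rate / (concentration)^n, so units of k = (mol·L⁻¹)^(1-1)·day⁻¹ = day⁻¹.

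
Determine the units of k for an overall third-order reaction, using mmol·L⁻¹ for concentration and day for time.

(mmol·L⁻¹)⁻²·day⁻¹

Step 1: For overall order n, rate = k × (concentration)^n.
Step 2: Rate has units mmol·L⁻¹·day⁻¹; concentration term has units (mmol·L⁻¹)^3.
Step 3: k = rate / (concentration)^n, so units of k = (mmol·L⁻¹)^(1-3)·day⁻¹ = (mmol·L⁻¹)⁻²·day⁻¹.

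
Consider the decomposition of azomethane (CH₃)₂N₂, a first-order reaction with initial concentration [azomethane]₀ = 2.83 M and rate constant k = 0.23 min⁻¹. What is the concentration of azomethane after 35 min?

0.0009031 M

Step 1: For a first-order reaction: [azomethane] = [azomethane]₀ × e^(-kt)
Step 2: [azomethane] = 2.83 × e^(-0.23 × 35)
Step 3: [azomethane] = 2.83 × e^(-8.05)
Step 4: [azomethane] = 2.83 × 0.000319102 = 0.0009031 M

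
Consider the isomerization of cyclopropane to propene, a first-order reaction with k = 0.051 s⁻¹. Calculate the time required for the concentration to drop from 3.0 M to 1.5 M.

13.59 s

Step 1: For first-order: t = ln([cyclopropane]₀/[cyclopropane])/k
Step 2: t = ln(3.0/1.5)/0.051
Step 3: t = ln(2)/0.051
Step 4: t = 0.6931/0.051 = 13.59 s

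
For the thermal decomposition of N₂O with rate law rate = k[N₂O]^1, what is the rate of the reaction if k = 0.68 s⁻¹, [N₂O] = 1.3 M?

0.884 M/s

Step 1: Identify the rate law: rate = k[N₂O]^1
Step 2: Substitute values: rate = 0.68 × (1.3)^1
Step 3: Calculate: rate = 0.68 × 1.3 = 0.884 M/s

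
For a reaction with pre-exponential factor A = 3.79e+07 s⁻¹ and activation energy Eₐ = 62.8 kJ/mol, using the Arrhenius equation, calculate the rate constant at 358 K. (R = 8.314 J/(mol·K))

2.60e-02 s⁻¹

Step 1: Use the Arrhenius equation: k = A × exp(-Eₐ/RT)
Step 2: Convert Eₐ to J/mol: 62.8 kJ/mol = 62800 J/mol
Step 3: Calculate the exponent: -Eₐ/(RT) = -62800/(8.314 × 358) = -21.09923
Step 4: k = 3.79e+07 × exp(-21.09923)
Step 5: k = 3.79e+07 × 6.86627e-10 = 2.6023e-02 s⁻¹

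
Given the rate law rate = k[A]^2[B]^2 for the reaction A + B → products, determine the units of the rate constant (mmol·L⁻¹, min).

(mmol·L⁻¹)⁻³·min⁻¹

Step 1: Overall order = 2 + 2 = 4.
Step 2: rate has units mmol·L⁻¹·min⁻¹; [A]^2[B]^2 has units (mmol·L⁻¹)^4.
Step 3: k = rate/([A]^2[B]^2), so units of k = (mmol·L⁻¹)^(1-4)·min⁻¹ = (mmol·L⁻¹)⁻³·min⁻¹.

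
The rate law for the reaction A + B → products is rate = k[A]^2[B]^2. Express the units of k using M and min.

M⁻³·min⁻¹

Step 1: Overall order = 2 + 2 = 4.
Step 2: rate has units M·min⁻¹; [A]^2[B]^2 has units M^4.
Step 3: k = rate/([A]^2[B]^2), so units of k = M^(1-4)·min⁻¹ = M⁻³·min⁻¹.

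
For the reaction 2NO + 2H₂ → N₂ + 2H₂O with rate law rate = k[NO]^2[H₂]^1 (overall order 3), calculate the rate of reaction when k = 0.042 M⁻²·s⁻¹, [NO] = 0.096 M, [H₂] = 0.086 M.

3.329e-05 M/s

Step 1: The rate law is rate = k[NO]^2[H₂]^1, overall order = 2+1 = 3
Step 2: Substitute values: rate = 0.042 × (0.096)^2 × (0.086)^1
Step 3: rate = 0.042 × 0.009216 × 0.086 = 3.32882e-05 M/s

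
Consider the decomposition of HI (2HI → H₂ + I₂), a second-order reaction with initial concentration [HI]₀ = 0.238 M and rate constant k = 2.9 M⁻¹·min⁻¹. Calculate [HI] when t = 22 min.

0.01471 M

Step 1: For a second-order reaction: 1/[HI] = 1/[HI]₀ + kt
Step 2: 1/[HI] = 1/0.238 + 2.9 × 22
Step 3: 1/[HI] = 4.202 + 63.8 = 68
Step 4: [HI] = 1/68 = 0.01471 M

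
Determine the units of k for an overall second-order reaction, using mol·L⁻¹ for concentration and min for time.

(mol·L⁻¹)⁻¹·min⁻¹

Step 1: For overall order n, rate = k × (concentration)^n.
Step 2: Rate has units mol·L⁻¹·min⁻¹; concentration term has units (mol·L⁻¹)^2.
Step 3: k = rate / (concentration)^n, so units of k = (mol·L⁻¹)^(1-2)·min⁻¹ = (mol·L⁻¹)⁻¹·min⁻¹.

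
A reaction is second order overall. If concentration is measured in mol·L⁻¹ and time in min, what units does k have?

(mol·L⁻¹)⁻¹·min⁻¹

Step 1: For overall order n, rate = k × (concentration)^n.
Step 2: Rate has units mol·L⁻¹·min⁻¹; concentration term has units (mol·L⁻¹)^2.
Step 3: k = rate / (concentration)^n, so units of k = (mol·L⁻¹)^(1-2)·min⁻¹ = (mol·L⁻¹)⁻¹·min⁻¹.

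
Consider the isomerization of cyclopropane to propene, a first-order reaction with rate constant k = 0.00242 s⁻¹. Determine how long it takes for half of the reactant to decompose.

286.4 s

Step 1: For a first-order reaction, t₁/₂ = ln(2)/k
Step 2: t₁/₂ = ln(2)/0.00242
Step 3: t₁/₂ = 0.6931/0.00242 = 286.4 s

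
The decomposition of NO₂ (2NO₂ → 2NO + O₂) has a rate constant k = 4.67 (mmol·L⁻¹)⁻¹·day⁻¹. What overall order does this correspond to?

second order (2)

Step 1: The units of k for an nth-order reaction are (concentration)^(1-n)·(time)⁻¹.
Step 2: Here k has units (mmol·L⁻¹)⁻¹·day⁻¹, so the concentration exponent is -1.
Step 3: 1 - n = -1 ⇒ n = 2. The reaction is second order.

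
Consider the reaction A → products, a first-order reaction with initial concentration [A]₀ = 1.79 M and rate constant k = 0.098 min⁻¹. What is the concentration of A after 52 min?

0.01096 M

Step 1: For a first-order reaction: [A] = [A]₀ × e^(-kt)
Step 2: [A] = 1.79 × e^(-0.098 × 52)
Step 3: [A] = 1.79 × e^(-5.096)
Step 4: [A] = 1.79 × 0.00612118 = 0.01096 M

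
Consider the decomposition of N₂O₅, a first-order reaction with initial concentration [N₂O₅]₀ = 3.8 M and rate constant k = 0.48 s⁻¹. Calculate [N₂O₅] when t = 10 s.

0.03127 M

Step 1: For a first-order reaction: [N₂O₅] = [N₂O₅]₀ × e^(-kt)
Step 2: [N₂O₅] = 3.8 × e^(-0.48 × 10)
Step 3: [N₂O₅] = 3.8 × e^(-4.8)
Step 4: [N₂O₅] = 3.8 × 0.00822975 = 0.03127 M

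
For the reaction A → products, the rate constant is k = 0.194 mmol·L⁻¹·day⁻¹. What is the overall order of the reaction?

zeroth order (0)

Step 1: The units of k for an nth-order reaction are (concentration)^(1-n)·(time)⁻¹.
Step 2: Here k has units mmol·L⁻¹·day⁻¹, so the concentration exponent is 1.
Step 3: 1 - n = 1 ⇒ n = 0. The reaction is zeroth order.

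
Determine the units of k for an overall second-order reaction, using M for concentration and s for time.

M⁻¹·s⁻¹

Step 1: For overall order n, rate = k × (concentration)^n.
Step 2: Rate has units M·s⁻¹; concentration term has units M^2.
Step 3: k = rate / (concentration)^n, so units of k = M^(1-2)·s⁻¹ = M⁻¹·s⁻¹.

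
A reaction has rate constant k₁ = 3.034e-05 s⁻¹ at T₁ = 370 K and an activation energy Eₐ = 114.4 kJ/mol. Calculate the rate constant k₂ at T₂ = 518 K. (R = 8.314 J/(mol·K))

1.249e+00 s⁻¹

Step 1: Use the two-temperature Arrhenius form: ln(k₂/k₁) = -Eₐ/R × (1/T₂ - 1/T₁)
Step 2: Convert Eₐ to J/mol: 114.4 kJ/mol = 114400 J/mol
Step 3: 1/T₂ - 1/T₁ = 1/518 - 1/370 = -7.722008e-04 K⁻¹
Step 4: ln(k₂/k₁) = -114400/8.314 × -7.722008e-04 = 10.62542
Step 5: k₂ = k₁ × exp(10.62542) = 3.034e-05 × 4.11681e+04 = 1.249e+00 s⁻¹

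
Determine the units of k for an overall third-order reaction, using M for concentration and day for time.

M⁻²·day⁻¹

Step 1: For overall order n, rate = k × (concentration)^n.
Step 2: Rate has units M·day⁻¹; concentration term has units M^3.
Step 3: k = rate / (concentration)^n, so units of k = M^(1-3)·day⁻¹ = M⁻²·day⁻¹.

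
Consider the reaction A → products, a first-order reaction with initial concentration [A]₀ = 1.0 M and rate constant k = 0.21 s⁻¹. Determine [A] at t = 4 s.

0.4317 M

Step 1: For a first-order reaction: [A] = [A]₀ × e^(-kt)
Step 2: [A] = 1.0 × e^(-0.21 × 4)
Step 3: [A] = 1.0 × e^(-0.84)
Step 4: [A] = 1.0 × 0.431711 = 0.4317 M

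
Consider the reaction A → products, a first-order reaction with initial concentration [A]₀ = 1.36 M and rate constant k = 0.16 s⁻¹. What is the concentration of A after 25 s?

0.02491 M

Step 1: For a first-order reaction: [A] = [A]₀ × e^(-kt)
Step 2: [A] = 1.36 × e^(-0.16 × 25)
Step 3: [A] = 1.36 × e^(-4)
Step 4: [A] = 1.36 × 0.0183156 = 0.02491 M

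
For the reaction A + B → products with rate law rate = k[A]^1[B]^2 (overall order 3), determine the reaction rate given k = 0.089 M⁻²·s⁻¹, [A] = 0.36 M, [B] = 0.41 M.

0.005386 M/s

Step 1: The rate law is rate = k[A]^1[B]^2, overall order = 1+2 = 3
Step 2: Substitute values: rate = 0.089 × (0.36)^1 × (0.41)^2
Step 3: rate = 0.089 × 0.36 × 0.1681 = 0.00538592 M/s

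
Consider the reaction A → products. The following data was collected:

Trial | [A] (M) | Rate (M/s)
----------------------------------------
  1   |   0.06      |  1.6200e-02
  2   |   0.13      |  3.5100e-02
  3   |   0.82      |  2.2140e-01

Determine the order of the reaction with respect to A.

first order (1)

Step 1: Compare trials to find order n where rate₂/rate₁ = ([A]₂/[A]₁)^n
Step 2: rate₂/rate₁ = 3.5100e-02/1.6200e-02 = 2.167
Step 3: [A]₂/[A]₁ = 0.13/0.06 = 2.167
Step 4: n = ln(2.167)/ln(2.167) = 1.00 ≈ 1
Step 5: The reaction is first order in A.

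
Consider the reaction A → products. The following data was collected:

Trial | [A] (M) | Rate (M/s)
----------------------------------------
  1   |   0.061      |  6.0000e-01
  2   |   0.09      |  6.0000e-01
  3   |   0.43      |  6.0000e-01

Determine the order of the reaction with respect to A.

zeroth order (0)

Step 1: Compare trials - when concentration changes, rate stays constant.
Step 2: rate₂/rate₁ = 6.0000e-01/6.0000e-01 = 1
Step 3: [A]₂/[A]₁ = 0.09/0.061 = 1.475
Step 4: Since rate ratio ≈ (conc ratio)^0, the reaction is zeroth order.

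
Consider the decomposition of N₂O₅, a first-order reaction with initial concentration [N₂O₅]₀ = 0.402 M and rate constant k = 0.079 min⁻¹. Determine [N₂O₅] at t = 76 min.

0.0009925 M

Step 1: For a first-order reaction: [N₂O₅] = [N₂O₅]₀ × e^(-kt)
Step 2: [N₂O₅] = 0.402 × e^(-0.079 × 76)
Step 3: [N₂O₅] = 0.402 × e^(-6.004)
Step 4: [N₂O₅] = 0.402 × 0.00246886 = 0.0009925 M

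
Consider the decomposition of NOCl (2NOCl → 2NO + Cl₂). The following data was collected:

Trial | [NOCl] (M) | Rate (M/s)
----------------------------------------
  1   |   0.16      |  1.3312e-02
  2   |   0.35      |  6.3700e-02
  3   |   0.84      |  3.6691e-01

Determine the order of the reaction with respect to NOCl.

second order (2)

Step 1: Compare trials to find order n where rate₂/rate₁ = ([NOCl]₂/[NOCl]₁)^n
Step 2: rate₂/rate₁ = 6.3700e-02/1.3312e-02 = 4.785
Step 3: [NOCl]₂/[NOCl]₁ = 0.35/0.16 = 2.188
Step 4: n = ln(4.785)/ln(2.188) = 2.00 ≈ 2
Step 5: The reaction is second order in NOCl.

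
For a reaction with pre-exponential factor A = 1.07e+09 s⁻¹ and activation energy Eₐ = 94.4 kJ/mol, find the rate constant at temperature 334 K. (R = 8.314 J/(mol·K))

1.84e-06 s⁻¹

Step 1: Use the Arrhenius equation: k = A × exp(-Eₐ/RT)
Step 2: Convert Eₐ to J/mol: 94.4 kJ/mol = 94400 J/mol
Step 3: Calculate the exponent: -Eₐ/(RT) = -94400/(8.314 × 334) = -33.99504
Step 4: k = 1.07e+09 × exp(-33.99504)
Step 5: k = 1.07e+09 × 1.72243e-15 = 1.8430e-06 s⁻¹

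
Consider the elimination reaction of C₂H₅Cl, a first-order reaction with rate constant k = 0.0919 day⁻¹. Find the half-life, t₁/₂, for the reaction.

7.542 day

Step 1: For a first-order reaction, t₁/₂ = ln(2)/k
Step 2: t₁/₂ = ln(2)/0.0919
Step 3: t₁/₂ = 0.6931/0.0919 = 7.542 day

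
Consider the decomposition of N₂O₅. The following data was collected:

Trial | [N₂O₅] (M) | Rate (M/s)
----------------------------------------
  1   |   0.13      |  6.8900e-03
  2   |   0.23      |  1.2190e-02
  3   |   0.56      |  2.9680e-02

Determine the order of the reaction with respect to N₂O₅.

first order (1)

Step 1: Compare trials to find order n where rate₂/rate₁ = ([N₂O₅]₂/[N₂O₅]₁)^n
Step 2: rate₂/rate₁ = 1.2190e-02/6.8900e-03 = 1.769
Step 3: [N₂O₅]₂/[N₂O₅]₁ = 0.23/0.13 = 1.769
Step 4: n = ln(1.769)/ln(1.769) = 1.00 ≈ 1
Step 5: The reaction is first order in N₂O₅.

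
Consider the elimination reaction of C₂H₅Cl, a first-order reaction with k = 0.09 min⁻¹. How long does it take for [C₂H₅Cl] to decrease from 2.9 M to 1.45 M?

7.702 min

Step 1: For first-order: t = ln([C₂H₅Cl]₀/[C₂H₅Cl])/k
Step 2: t = ln(2.9/1.45)/0.09
Step 3: t = ln(2)/0.09
Step 4: t = 0.6931/0.09 = 7.702 min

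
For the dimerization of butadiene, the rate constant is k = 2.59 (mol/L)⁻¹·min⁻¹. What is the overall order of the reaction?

second order (2)

Step 1: The units of k for an nth-order reaction are (concentration)^(1-n)·(time)⁻¹.
Step 2: Here k has units (mol/L)⁻¹·min⁻¹, so the concentration exponent is -1.
Step 3: 1 - n = -1 ⇒ n = 2. The reaction is second order.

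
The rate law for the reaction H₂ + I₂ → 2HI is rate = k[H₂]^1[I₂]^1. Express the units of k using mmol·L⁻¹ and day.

(mmol·L⁻¹)⁻¹·day⁻¹

Step 1: Overall order = 1 + 1 = 2.
Step 2: rate has units mmol·L⁻¹·day⁻¹; [H₂]^1[I₂]^1 has units (mmol·L⁻¹)^2.
Step 3: k = rate/([H₂]^1[I₂]^1), so units of k = (mmol·L⁻¹)^(1-2)·day⁻¹ = (mmol·L⁻¹)⁻¹·day⁻¹.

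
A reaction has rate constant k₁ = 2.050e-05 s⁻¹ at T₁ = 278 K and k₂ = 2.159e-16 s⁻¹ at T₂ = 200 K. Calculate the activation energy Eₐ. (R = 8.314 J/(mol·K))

149.8 kJ/mol

Step 1: Use the two-temperature Arrhenius form: ln(k₂/k₁) = -Eₐ/R × (1/T₂ - 1/T₁)
Step 2: ln(k₂/k₁) = ln(2.159e-16/2.050e-05) = ln(1.05317e-11) = -25.2766
Step 3: 1/T₂ - 1/T₁ = 1/200 - 1/278 = 1.402878e-03 K⁻¹
Step 4: Eₐ = -R × ln(k₂/k₁) / (1/T₂ - 1/T₁) = -8.314 × -25.2766 / 1.402878e-03
Step 5: Eₐ = 1.4980e+05 J/mol = 149.8 kJ/mol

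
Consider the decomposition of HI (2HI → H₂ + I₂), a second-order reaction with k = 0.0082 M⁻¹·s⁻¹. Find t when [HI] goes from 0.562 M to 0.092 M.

1109 s

Step 1: For second-order: t = (1/[HI] - 1/[HI]₀)/k
Step 2: t = (1/0.092 - 1/0.562)/0.0082
Step 3: t = (10.87 - 1.779)/0.0082
Step 4: t = 9.09/0.0082 = 1109 s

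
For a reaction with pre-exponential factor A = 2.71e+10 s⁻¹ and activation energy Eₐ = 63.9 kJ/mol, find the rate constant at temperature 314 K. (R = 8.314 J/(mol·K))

6.35e-01 s⁻¹

Step 1: Use the Arrhenius equation: k = A × exp(-Eₐ/RT)
Step 2: Convert Eₐ to J/mol: 63.9 kJ/mol = 63900 J/mol
Step 3: Calculate the exponent: -Eₐ/(RT) = -63900/(8.314 × 314) = -24.47717
Step 4: k = 2.71e+10 × exp(-24.47717)
Step 5: k = 2.71e+10 × 2.34261e-11 = 6.3485e-01 s⁻¹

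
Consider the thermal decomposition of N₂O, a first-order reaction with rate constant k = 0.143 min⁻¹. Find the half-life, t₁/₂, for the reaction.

4.847 min

Step 1: For a first-order reaction, t₁/₂ = ln(2)/k
Step 2: t₁/₂ = ln(2)/0.143
Step 3: t₁/₂ = 0.6931/0.143 = 4.847 min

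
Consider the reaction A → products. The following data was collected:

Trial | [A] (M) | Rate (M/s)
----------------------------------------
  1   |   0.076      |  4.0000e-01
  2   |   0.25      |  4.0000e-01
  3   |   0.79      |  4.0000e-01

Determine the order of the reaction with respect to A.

zeroth order (0)

Step 1: Compare trials - when concentration changes, rate stays constant.
Step 2: rate₂/rate₁ = 4.0000e-01/4.0000e-01 = 1
Step 3: [A]₂/[A]₁ = 0.25/0.076 = 3.289
Step 4: Since rate ratio ≈ (conc ratio)^0, the reaction is zeroth order.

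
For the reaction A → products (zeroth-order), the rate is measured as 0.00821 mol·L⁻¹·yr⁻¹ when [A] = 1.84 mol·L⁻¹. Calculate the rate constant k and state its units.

0.00821 mol·L⁻¹·yr⁻¹

Step 1: For a zeroth-order reaction, rate = k (independent of concentration).
Step 2: k = rate = 0.00821 mol·L⁻¹·yr⁻¹.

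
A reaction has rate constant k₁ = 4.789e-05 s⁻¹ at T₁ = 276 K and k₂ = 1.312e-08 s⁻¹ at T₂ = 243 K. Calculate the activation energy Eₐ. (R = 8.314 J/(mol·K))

138.6 kJ/mol

Step 1: Use the two-temperature Arrhenius form: ln(k₂/k₁) = -Eₐ/R × (1/T₂ - 1/T₁)
Step 2: ln(k₂/k₁) = ln(1.312e-08/4.789e-05) = ln(0.000273961) = -8.20252
Step 3: 1/T₂ - 1/T₁ = 1/243 - 1/276 = 4.920379e-04 K⁻¹
Step 4: Eₐ = -R × ln(k₂/k₁) / (1/T₂ - 1/T₁) = -8.314 × -8.20252 / 4.920379e-04
Step 5: Eₐ = 1.3860e+05 J/mol = 138.6 kJ/mol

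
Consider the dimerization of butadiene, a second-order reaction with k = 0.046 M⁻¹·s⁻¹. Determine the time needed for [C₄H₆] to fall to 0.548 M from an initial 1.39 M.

24.03 s

Step 1: For second-order: t = (1/[C₄H₆] - 1/[C₄H₆]₀)/k
Step 2: t = (1/0.548 - 1/1.39)/0.046
Step 3: t = (1.825 - 0.7194)/0.046
Step 4: t = 1.105/0.046 = 24.03 s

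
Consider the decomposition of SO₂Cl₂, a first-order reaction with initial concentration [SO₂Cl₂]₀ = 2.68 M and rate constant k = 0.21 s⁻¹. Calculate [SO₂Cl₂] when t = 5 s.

0.9378 M

Step 1: For a first-order reaction: [SO₂Cl₂] = [SO₂Cl₂]₀ × e^(-kt)
Step 2: [SO₂Cl₂] = 2.68 × e^(-0.21 × 5)
Step 3: [SO₂Cl₂] = 2.68 × e^(-1.05)
Step 4: [SO₂Cl₂] = 2.68 × 0.349938 = 0.9378 M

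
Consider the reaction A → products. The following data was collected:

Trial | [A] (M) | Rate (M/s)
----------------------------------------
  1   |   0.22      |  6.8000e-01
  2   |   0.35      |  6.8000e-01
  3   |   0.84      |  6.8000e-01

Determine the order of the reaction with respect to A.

zeroth order (0)

Step 1: Compare trials - when concentration changes, rate stays constant.
Step 2: rate₂/rate₁ = 6.8000e-01/6.8000e-01 = 1
Step 3: [A]₂/[A]₁ = 0.35/0.22 = 1.591
Step 4: Since rate ratio ≈ (conc ratio)^0, the reaction is zeroth order.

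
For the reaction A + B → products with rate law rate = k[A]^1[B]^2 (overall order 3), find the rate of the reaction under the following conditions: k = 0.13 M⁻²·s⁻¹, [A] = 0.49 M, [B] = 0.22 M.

0.003083 M/s

Step 1: The rate law is rate = k[A]^1[B]^2, overall order = 1+2 = 3
Step 2: Substitute values: rate = 0.13 × (0.49)^1 × (0.22)^2
Step 3: rate = 0.13 × 0.49 × 0.0484 = 0.00308308 M/s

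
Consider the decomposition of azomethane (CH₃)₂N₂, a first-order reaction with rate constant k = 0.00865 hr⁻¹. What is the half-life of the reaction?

80.13 hr

Step 1: For a first-order reaction, t₁/₂ = ln(2)/k
Step 2: t₁/₂ = ln(2)/0.00865
Step 3: t₁/₂ = 0.6931/0.00865 = 80.13 hr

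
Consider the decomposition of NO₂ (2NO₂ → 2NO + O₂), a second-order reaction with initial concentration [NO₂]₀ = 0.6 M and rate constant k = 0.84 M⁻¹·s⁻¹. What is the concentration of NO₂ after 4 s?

0.1989 M

Step 1: For a second-order reaction: 1/[NO₂] = 1/[NO₂]₀ + kt
Step 2: 1/[NO₂] = 1/0.6 + 0.84 × 4
Step 3: 1/[NO₂] = 1.667 + 3.36 = 5.027
Step 4: [NO₂] = 1/5.027 = 0.1989 M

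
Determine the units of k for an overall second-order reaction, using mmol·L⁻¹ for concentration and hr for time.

(mmol·L⁻¹)⁻¹·hr⁻¹

Step 1: For overall order n, rate = k × (concentration)^n.
Step 2: Rate has units mmol·L⁻¹·hr⁻¹; concentration term has units (mmol·L⁻¹)^2.
Step 3: k = rate / (concentration)^n, so units of k = (mmol·L⁻¹)^(1-2)·hr⁻¹ = (mmol·L⁻¹)⁻¹·hr⁻¹.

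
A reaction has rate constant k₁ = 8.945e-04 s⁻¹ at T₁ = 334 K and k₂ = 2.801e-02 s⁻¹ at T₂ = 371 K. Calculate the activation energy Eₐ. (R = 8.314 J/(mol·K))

95.9 kJ/mol

Step 1: Use the two-temperature Arrhenius form: ln(k₂/k₁) = -Eₐ/R × (1/T₂ - 1/T₁)
Step 2: ln(k₂/k₁) = ln(2.801e-02/8.945e-04) = ln(31.3136) = 3.44405
Step 3: 1/T₂ - 1/T₁ = 1/371 - 1/334 = -2.985942e-04 K⁻¹
Step 4: Eₐ = -R × ln(k₂/k₁) / (1/T₂ - 1/T₁) = -8.314 × 3.44405 / -2.985942e-04
Step 5: Eₐ = 9.5896e+04 J/mol = 95.9 kJ/mol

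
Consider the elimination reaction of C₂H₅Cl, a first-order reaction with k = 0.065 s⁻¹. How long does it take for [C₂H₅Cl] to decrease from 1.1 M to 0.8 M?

4.899 s

Step 1: For first-order: t = ln([C₂H₅Cl]₀/[C₂H₅Cl])/k
Step 2: t = ln(1.1/0.8)/0.065
Step 3: t = ln(1.375)/0.065
Step 4: t = 0.3185/0.065 = 4.899 s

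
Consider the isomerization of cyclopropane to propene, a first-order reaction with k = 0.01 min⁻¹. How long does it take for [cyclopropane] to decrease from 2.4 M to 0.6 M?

138.6 min

Step 1: For first-order: t = ln([cyclopropane]₀/[cyclopropane])/k
Step 2: t = ln(2.4/0.6)/0.01
Step 3: t = ln(4)/0.01
Step 4: t = 1.386/0.01 = 138.6 min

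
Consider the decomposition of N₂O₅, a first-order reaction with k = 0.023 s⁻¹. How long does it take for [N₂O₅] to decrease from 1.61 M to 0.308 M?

71.91 s

Step 1: For first-order: t = ln([N₂O₅]₀/[N₂O₅])/k
Step 2: t = ln(1.61/0.308)/0.023
Step 3: t = ln(5.227)/0.023
Step 4: t = 1.654/0.023 = 71.91 s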